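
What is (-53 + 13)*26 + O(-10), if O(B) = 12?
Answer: -1028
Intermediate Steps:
(-53 + 13)*26 + O(-10) = (-53 + 13)*26 + 12 = -40*26 + 12 = -1040 + 12 = -1028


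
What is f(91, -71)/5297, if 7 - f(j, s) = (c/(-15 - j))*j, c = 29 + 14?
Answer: 4655/561482 ≈ 0.0082906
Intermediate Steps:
c = 43
f(j, s) = 7 - 43*j/(-15 - j) (f(j, s) = 7 - 43/(-15 - j)*j = 7 - 43*j/(-15 - j))
f(91, -71)/5297 = (5*(21 + 10*91)/(15 + 91))/5297 = (5*(21 + 910)/106)*(1/5297) = (5*(1/106)*931)*(1/5297) = (4655/106)*(1/5297) = 4655/561482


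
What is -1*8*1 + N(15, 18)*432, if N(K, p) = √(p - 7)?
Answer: -8 + 432*√11 ≈ 1424.8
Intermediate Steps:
N(K, p) = √(-7 + p)
-1*8*1 + N(15, 18)*432 = -1*8*1 + √(-7 + 18)*432 = -8*1 + √11*432 = -8 + 432*√11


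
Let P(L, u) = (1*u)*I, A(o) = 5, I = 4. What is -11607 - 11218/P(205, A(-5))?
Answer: -121679/10 ≈ -12168.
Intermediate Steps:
P(L, u) = 4*u (P(L, u) = (1*u)*4 = u*4 = 4*u)
-11607 - 11218/P(205, A(-5)) = -11607 - 11218/(4*5) = -11607 - 11218/20 = -11607 - 11218*1/20 = -11607 - 5609/10 = -121679/10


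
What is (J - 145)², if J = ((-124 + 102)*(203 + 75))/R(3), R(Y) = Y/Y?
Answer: 39200121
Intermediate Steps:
R(Y) = 1
J = -6116 (J = ((-124 + 102)*(203 + 75))/1 = -22*278*1 = -6116*1 = -6116)
(J - 145)² = (-6116 - 145)² = (-6261)² = 39200121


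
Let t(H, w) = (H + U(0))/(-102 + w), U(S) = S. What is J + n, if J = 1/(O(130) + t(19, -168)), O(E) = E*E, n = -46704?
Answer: -213109464354/4562981 ≈ -46704.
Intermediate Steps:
t(H, w) = H/(-102 + w) (t(H, w) = (H + 0)/(-102 + w) = H/(-102 + w))
O(E) = E**2
J = 270/4562981 (J = 1/(130**2 + 19/(-102 - 168)) = 1/(16900 + 19/(-270)) = 1/(16900 + 19*(-1/270)) = 1/(16900 - 19/270) = 1/(4562981/270) = 270/4562981 ≈ 5.9172e-5)
J + n = 270/4562981 - 46704 = -213109464354/4562981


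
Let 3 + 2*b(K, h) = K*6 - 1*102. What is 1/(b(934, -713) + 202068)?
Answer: 2/409635 ≈ 4.8824e-6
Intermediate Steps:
b(K, h) = -105/2 + 3*K (b(K, h) = -3/2 + (K*6 - 1*102)/2 = -3/2 + (6*K - 102)/2 = -3/2 + (-102 + 6*K)/2 = -3/2 + (-51 + 3*K) = -105/2 + 3*K)
1/(b(934, -713) + 202068) = 1/((-105/2 + 3*934) + 202068) = 1/((-105/2 + 2802) + 202068) = 1/(5499/2 + 202068) = 1/(409635/2) = 2/409635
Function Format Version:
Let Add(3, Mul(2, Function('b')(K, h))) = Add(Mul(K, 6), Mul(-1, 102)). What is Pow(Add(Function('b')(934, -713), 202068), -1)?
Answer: Rational(2, 409635) ≈ 4.8824e-6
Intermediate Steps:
Function('b')(K, h) = Add(Rational(-105, 2), Mul(3, K)) (Function('b')(K, h) = Add(Rational(-3, 2), Mul(Rational(1, 2), Add(Mul(K, 6), Mul(-1, 102)))) = Add(Rational(-3, 2), Mul(Rational(1, 2), Add(Mul(6, K), -102))) = Add(Rational(-3, 2), Mul(Rational(1, 2), Add(-102, Mul(6, K)))) = Add(Rational(-3, 2), Add(-51, Mul(3, K))) = Add(Rational(-105, 2), Mul(3, K)))
Pow(Add(Function('b')(934, -713), 202068), -1) = Pow(Add(Add(Rational(-105, 2), Mul(3, 934)), 202068), -1) = Pow(Add(Add(Rational(-105, 2), 2802), 202068), -1) = Pow(Add(Rational(5499, 2), 202068), -1) = Pow(Rational(409635, 2), -1) = Rational(2, 409635)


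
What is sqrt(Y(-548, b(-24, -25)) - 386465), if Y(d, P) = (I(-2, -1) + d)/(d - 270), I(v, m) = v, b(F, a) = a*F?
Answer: I*sqrt(64648139190)/409 ≈ 621.66*I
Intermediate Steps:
b(F, a) = F*a
Y(d, P) = (-2 + d)/(-270 + d) (Y(d, P) = (-2 + d)/(d - 270) = (-2 + d)/(-270 + d))
sqrt(Y(-548, b(-24, -25)) - 386465) = sqrt((-2 - 548)/(-270 - 548) - 386465) = sqrt(-550/(-818) - 386465) = sqrt(-1/818*(-550) - 386465) = sqrt(275/409 - 386465) = sqrt(-158063910/409) = I*sqrt(64648139190)/409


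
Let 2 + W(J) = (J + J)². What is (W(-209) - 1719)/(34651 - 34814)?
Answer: -173003/163 ≈ -1061.4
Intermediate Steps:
W(J) = -2 + 4*J² (W(J) = -2 + (J + J)² = -2 + (2*J)² = -2 + 4*J²)
(W(-209) - 1719)/(34651 - 34814) = ((-2 + 4*(-209)²) - 1719)/(34651 - 34814) = ((-2 + 4*43681) - 1719)/(-163) = ((-2 + 174724) - 1719)*(-1/163) = (174722 - 1719)*(-1/163) = 173003*(-1/163) = -173003/163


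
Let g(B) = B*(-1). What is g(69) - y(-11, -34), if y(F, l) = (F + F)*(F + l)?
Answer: -1059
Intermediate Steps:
y(F, l) = 2*F*(F + l) (y(F, l) = (2*F)*(F + l) = 2*F*(F + l))
g(B) = -B
g(69) - y(-11, -34) = -1*69 - 2*(-11)*(-11 - 34) = -69 - 2*(-11)*(-45) = -69 - 1*990 = -69 - 990 = -1059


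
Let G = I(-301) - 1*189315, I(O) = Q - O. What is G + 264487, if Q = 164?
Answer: 75637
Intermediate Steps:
I(O) = 164 - O
G = -188850 (G = (164 - 1*(-301)) - 1*189315 = (164 + 301) - 189315 = 465 - 189315 = -188850)
G + 264487 = -188850 + 264487 = 75637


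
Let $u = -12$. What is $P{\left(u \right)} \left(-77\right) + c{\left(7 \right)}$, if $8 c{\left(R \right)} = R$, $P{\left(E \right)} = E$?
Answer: $\frac{7399}{8} \approx 924.88$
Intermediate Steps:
$c{\left(R \right)} = \frac{R}{8}$
$P{\left(u \right)} \left(-77\right) + c{\left(7 \right)} = \left(-12\right) \left(-77\right) + \frac{1}{8} \cdot 7 = 924 + \frac{7}{8} = \frac{7399}{8}$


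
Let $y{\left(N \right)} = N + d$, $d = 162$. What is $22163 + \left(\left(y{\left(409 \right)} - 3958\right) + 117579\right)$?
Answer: $136355$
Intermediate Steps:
$y{\left(N \right)} = 162 + N$ ($y{\left(N \right)} = N + 162 = 162 + N$)
$22163 + \left(\left(y{\left(409 \right)} - 3958\right) + 117579\right) = 22163 + \left(\left(\left(162 + 409\right) - 3958\right) + 117579\right) = 22163 + \left(\left(571 - 3958\right) + 117579\right) = 22163 + \left(-3387 + 117579\right) = 22163 + 114192 = 136355$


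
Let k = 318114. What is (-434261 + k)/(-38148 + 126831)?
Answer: -116147/88683 ≈ -1.3097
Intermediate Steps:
(-434261 + k)/(-38148 + 126831) = (-434261 + 318114)/(-38148 + 126831) = -116147/88683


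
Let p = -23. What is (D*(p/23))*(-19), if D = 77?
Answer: 1463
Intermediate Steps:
(D*(p/23))*(-19) = (77*(-23/23))*(-19) = (77*(-23*1/23))*(-19) = (77*(-1))*(-19) = -77*(-19) = 1463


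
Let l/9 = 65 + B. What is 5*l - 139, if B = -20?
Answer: 1886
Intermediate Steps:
l = 405 (l = 9*(65 - 20) = 9*45 = 405)
5*l - 139 = 5*405 - 139 = 2025 - 139 = 1886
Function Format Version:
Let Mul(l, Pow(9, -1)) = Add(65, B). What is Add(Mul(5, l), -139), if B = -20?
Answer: 1886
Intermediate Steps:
l = 405 (l = Mul(9, Add(65, -20)) = Mul(9, 45) = 405)
Add(Mul(5, l), -139) = Add(Mul(5, 405), -139) = Add(2025, -139) = 1886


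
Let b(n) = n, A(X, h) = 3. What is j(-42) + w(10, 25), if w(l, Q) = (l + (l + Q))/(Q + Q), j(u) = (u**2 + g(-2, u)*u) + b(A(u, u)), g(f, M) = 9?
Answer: 13899/10 ≈ 1389.9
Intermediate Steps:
j(u) = 3 + u**2 + 9*u (j(u) = (u**2 + 9*u) + 3 = 3 + u**2 + 9*u)
w(l, Q) = (Q + 2*l)/(2*Q) (w(l, Q) = (l + (Q + l))/((2*Q)) = (Q + 2*l)*(1/(2*Q)) = (Q + 2*l)/(2*Q))
j(-42) + w(10, 25) = (3 + (-42)**2 + 9*(-42)) + (10 + (1/2)*25)/25 = (3 + 1764 - 378) + (10 + 25/2)/25 = 1389 + (1/25)*(45/2) = 1389 + 9/10 = 13899/10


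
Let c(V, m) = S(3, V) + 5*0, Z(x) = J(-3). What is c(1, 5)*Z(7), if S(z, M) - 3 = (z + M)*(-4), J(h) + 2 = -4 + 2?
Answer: 52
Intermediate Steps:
J(h) = -4 (J(h) = -2 + (-4 + 2) = -2 - 2 = -4)
Z(x) = -4
S(z, M) = 3 - 4*M - 4*z (S(z, M) = 3 + (z + M)*(-4) = 3 + (M + z)*(-4) = 3 + (-4*M - 4*z) = 3 - 4*M - 4*z)
c(V, m) = -9 - 4*V (c(V, m) = (3 - 4*V - 4*3) + 5*0 = (3 - 4*V - 12) + 0 = (-9 - 4*V) + 0 = -9 - 4*V)
c(1, 5)*Z(7) = (-9 - 4*1)*(-4) = (-9 - 4)*(-4) = -13*(-4) = 52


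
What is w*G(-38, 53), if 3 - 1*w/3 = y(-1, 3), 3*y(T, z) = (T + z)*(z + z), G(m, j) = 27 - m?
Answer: -195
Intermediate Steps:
y(T, z) = 2*z*(T + z)/3 (y(T, z) = ((T + z)*(z + z))/3 = ((T + z)*(2*z))/3 = (2*z*(T + z))/3 = 2*z*(T + z)/3)
w = -3 (w = 9 - 2*3*(-1 + 3) = 9 - 2*3*2 = 9 - 3*4 = 9 - 12 = -3)
w*G(-38, 53) = -3*(27 - 1*(-38)) = -3*(27 + 38) = -3*65 = -195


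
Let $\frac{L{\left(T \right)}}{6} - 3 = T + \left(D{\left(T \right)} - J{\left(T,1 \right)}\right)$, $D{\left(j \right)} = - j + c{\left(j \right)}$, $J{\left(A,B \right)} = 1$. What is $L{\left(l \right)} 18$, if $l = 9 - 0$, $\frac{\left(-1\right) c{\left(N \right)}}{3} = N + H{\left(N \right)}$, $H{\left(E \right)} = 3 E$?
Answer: $-11448$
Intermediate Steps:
$c{\left(N \right)} = - 12 N$ ($c{\left(N \right)} = - 3 \left(N + 3 N\right) = - 3 \cdot 4 N = - 12 N$)
$l = 9$ ($l = 9 + 0 = 9$)
$D{\left(j \right)} = - 13 j$ ($D{\left(j \right)} = - j - 12 j = - 13 j$)
$L{\left(T \right)} = 12 - 72 T$ ($L{\left(T \right)} = 18 + 6 \left(T - \left(1 + 13 T\right)\right) = 18 + 6 \left(-1 - 12 T\right) = 18 - \left(6 + 72 T\right) = 12 - 72 T$)
$L{\left(l \right)} 18 = \left(12 - 648\right) 18 = \left(-636\right) 18 = -11448$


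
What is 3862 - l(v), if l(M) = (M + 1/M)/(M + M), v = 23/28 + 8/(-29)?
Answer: 1514971683/392498 ≈ 3859.8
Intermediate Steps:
v = 443/812 (v = 23*(1/28) + 8*(-1/29) = 23/28 - 8/29 = 443/812 ≈ 0.54557)
l(M) = (M + 1/M)/(2*M) (l(M) = (M + 1/M)/((2*M)) = (M + 1/M)*(1/(2*M)) = (M + 1/M)/(2*M))
3862 - l(v) = 3862 - (1 + (443/812)**2)/(2*(443/812)**2) = 3862 - 659344*(1 + 196249/659344)/(2*196249) = 3862 - 659344*855593/(2*196249*659344) = 3862 - 1*855593/392498 = 3862 - 855593/392498 = 1514971683/392498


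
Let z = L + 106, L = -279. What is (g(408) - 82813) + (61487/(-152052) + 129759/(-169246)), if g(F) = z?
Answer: -152543418541513/1838156628 ≈ -82987.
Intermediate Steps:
z = -173 (z = -279 + 106 = -173)
g(F) = -173
(g(408) - 82813) + (61487/(-152052) + 129759/(-169246)) = (-173 - 82813) + (61487/(-152052) + 129759/(-169246)) = -82986 + (61487*(-1/152052) + 129759*(-1/169246)) = -82986 + (-61487/152052 - 18537/24178) = -82986 - 2152610305/1838156628 = -152543418541513/1838156628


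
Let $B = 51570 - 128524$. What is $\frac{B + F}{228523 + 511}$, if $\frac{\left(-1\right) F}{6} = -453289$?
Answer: $\frac{1321390}{114517} \approx 11.539$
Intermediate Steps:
$F = 2719734$ ($F = \left(-6\right) \left(-453289\right) = 2719734$)
$B = -76954$ ($B = 51570 - 128524 = -76954$)
$\frac{B + F}{228523 + 511} = \frac{-76954 + 2719734}{228523 + 511} = \frac{2642780}{229034} = 2642780 \cdot \frac{1}{229034} = \frac{1321390}{114517}$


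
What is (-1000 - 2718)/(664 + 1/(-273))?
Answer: -1015014/181271 ≈ -5.5994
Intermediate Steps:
(-1000 - 2718)/(664 + 1/(-273)) = -3718/(664 - 1/273) = -3718/181271/273 = -3718*273/181271 = -1015014/181271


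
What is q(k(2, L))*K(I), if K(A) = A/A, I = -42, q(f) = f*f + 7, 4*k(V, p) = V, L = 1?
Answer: 29/4 ≈ 7.2500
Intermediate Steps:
k(V, p) = V/4
q(f) = 7 + f**2 (q(f) = f**2 + 7 = 7 + f**2)
K(A) = 1
q(k(2, L))*K(I) = (7 + ((1/4)*2)**2)*1 = (7 + (1/2)**2)*1 = (7 + 1/4)*1 = (29/4)*1 = 29/4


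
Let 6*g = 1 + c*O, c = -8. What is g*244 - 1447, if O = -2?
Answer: -2267/3 ≈ -755.67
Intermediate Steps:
g = 17/6 (g = (1 - 8*(-2))/6 = (1 + 16)/6 = (⅙)*17 = 17/6 ≈ 2.8333)
g*244 - 1447 = (17/6)*244 - 1447 = 2074/3 - 1447 = -2267/3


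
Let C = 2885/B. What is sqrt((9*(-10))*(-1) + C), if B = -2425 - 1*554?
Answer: 515*sqrt(331)/993 ≈ 9.4357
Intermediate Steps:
B = -2979 (B = -2425 - 554 = -2979)
C = -2885/2979 (C = 2885/(-2979) = 2885*(-1/2979) = -2885/2979 ≈ -0.96845)
sqrt((9*(-10))*(-1) + C) = sqrt((9*(-10))*(-1) - 2885/2979) = sqrt(-90*(-1) - 2885/2979) = sqrt(90 - 2885/2979) = sqrt(265225/2979) = 515*sqrt(331)/993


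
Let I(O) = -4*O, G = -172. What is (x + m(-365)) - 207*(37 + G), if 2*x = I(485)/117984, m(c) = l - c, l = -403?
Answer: 1646289259/58992 ≈ 27907.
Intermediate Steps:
m(c) = -403 - c
x = -485/58992 (x = (-4*485/117984)/2 = (-1940*1/117984)/2 = (½)*(-485/29496) = -485/58992 ≈ -0.0082214)
(x + m(-365)) - 207*(37 + G) = (-485/58992 + (-403 - 1*(-365))) - 207*(37 - 172) = (-485/58992 + (-403 + 365)) - 207*(-135) = (-485/58992 - 38) + 27945 = -2242181/58992 + 27945 = 1646289259/58992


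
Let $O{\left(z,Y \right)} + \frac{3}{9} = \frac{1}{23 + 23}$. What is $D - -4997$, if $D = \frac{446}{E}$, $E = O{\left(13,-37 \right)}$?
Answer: $\frac{153323}{43} \approx 3565.7$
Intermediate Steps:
$O{\left(z,Y \right)} = - \frac{43}{138}$ ($O{\left(z,Y \right)} = - \frac{1}{3} + \frac{1}{23 + 23} = - \frac{1}{3} + \frac{1}{46} = - \frac{43}{138}$)
$E = - \frac{43}{138} \approx -0.31159$
$D = - \frac{61548}{43}$ ($D = \frac{446}{- \frac{43}{138}} = 446 \left(- \frac{138}{43}\right) = - \frac{61548}{43} \approx -1431.3$)
$D - -4997 = - \frac{61548}{43} - -4997 = - \frac{61548}{43} + 4997 = \frac{153323}{43}$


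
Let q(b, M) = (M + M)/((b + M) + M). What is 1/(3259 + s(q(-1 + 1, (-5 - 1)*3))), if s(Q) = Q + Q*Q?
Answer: 1/3261 ≈ 0.00030665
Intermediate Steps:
q(b, M) = 2*M/(b + 2*M) (q(b, M) = (2*M)/((M + b) + M) = (2*M)/(b + 2*M) = 2*M/(b + 2*M))
s(Q) = Q + Q²
1/(3259 + s(q(-1 + 1, (-5 - 1)*3))) = 1/(3259 + (2*((-5 - 1)*3)/((-1 + 1) + 2*((-5 - 1)*3)))*(1 + 2*((-5 - 1)*3)/((-1 + 1) + 2*((-5 - 1)*3)))) = 1/(3259 + (2*(-6*3)/(0 + 2*(-6*3)))*(1 + 2*(-6*3)/(0 + 2*(-6*3)))) = 1/(3259 + (2*(-18)/(0 + 2*(-18)))*(1 + 2*(-18)/(0 + 2*(-18)))) = 1/(3259 + (2*(-18)/(0 - 36))*(1 + 2*(-18)/(0 - 36))) = 1/(3259 + (2*(-18)/(-36))*(1 + 2*(-18)/(-36))) = 1/(3259 + (2*(-18)*(-1/36))*(1 + 2*(-18)*(-1/36))) = 1/(3259 + 1*(1 + 1)) = 1/(3259 + 1*2) = 1/(3259 + 2) = 1/3261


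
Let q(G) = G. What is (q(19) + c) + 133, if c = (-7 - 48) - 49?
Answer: 48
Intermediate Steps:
c = -104 (c = -55 - 49 = -104)
(q(19) + c) + 133 = (19 - 104) + 133 = -85 + 133 = 48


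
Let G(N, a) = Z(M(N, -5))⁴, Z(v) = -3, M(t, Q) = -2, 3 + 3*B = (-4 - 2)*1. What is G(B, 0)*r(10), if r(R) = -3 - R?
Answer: -1053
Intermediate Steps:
B = -3 (B = -1 + ((-4 - 2)*1)/3 = -1 + (-6*1)/3 = -1 + (⅓)*(-6) = -1 - 2 = -3)
G(N, a) = 81 (G(N, a) = (-3)⁴ = 81)
G(B, 0)*r(10) = 81*(-3 - 1*10) = 81*(-3 - 10) = 81*(-13) = -1053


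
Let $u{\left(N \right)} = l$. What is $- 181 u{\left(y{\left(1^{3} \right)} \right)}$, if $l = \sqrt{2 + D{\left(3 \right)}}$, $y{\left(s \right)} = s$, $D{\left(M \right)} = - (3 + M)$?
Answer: $- 362 i \approx - 362.0 i$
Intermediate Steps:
$D{\left(M \right)} = -3 - M$
$l = 2 i$ ($l = \sqrt{2 - 6} = \sqrt{-4} = 2 i \approx 2.0 i$)
$u{\left(N \right)} = 2 i$
$- 181 u{\left(y{\left(1^{3} \right)} \right)} = - 181 \cdot 2 i = - 362 i$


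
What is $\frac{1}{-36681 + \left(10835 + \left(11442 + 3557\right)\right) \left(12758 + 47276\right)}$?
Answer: $\frac{1}{1550881675} \approx 6.4479 \cdot 10^{-10}$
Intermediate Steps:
$\frac{1}{-36681 + \left(10835 + \left(11442 + 3557\right)\right) \left(12758 + 47276\right)} = \frac{1}{-36681 + \left(10835 + 14999\right) 60034} = \frac{1}{-36681 + 25834 \cdot 60034} = \frac{1}{-36681 + 1550918356} = \frac{1}{1550881675}$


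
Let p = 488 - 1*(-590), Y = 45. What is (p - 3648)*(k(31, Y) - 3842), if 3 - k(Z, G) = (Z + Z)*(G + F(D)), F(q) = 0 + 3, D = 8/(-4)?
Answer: 17514550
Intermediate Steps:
p = 1078 (p = 488 + 590 = 1078)
D = -2 (D = 8*(-1/4) = -2)
F(q) = 3
k(Z, G) = 3 - 2*Z*(3 + G) (k(Z, G) = 3 - (Z + Z)*(G + 3) = 3 - 2*Z*(3 + G))
(p - 3648)*(k(31, Y) - 3842) = (1078 - 3648)*((3 - 6*31 - 2*45*31) - 3842) = -2570*((3 - 186 - 2790) - 3842) = -2570*(-2973 - 3842) = -2570*(-6815) = 17514550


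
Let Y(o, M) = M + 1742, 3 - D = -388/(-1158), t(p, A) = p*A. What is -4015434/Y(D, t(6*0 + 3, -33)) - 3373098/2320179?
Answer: -3107355880900/1270684699 ≈ -2445.4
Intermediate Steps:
t(p, A) = A*p
D = 1543/579 (D = 3 - (-388)/(-1158) = 3 - (-388)*(-1)/1158 = 3 - 1*194/579 = 3 - 194/579 = 1543/579 ≈ 2.6649)
Y(o, M) = 1742 + M
-4015434/Y(D, t(6*0 + 3, -33)) - 3373098/2320179 = -4015434/(1742 - 33*(6*0 + 3)) - 3373098/2320179 = -4015434/(1742 - 33*(0 + 3)) - 3373098*1/2320179 = -4015434/(1742 - 33*3) - 1124366/773393 = -4015434/(1742 - 99) - 1124366/773393 = -4015434/1643 - 1124366/773393 = -3107355880900/1270684699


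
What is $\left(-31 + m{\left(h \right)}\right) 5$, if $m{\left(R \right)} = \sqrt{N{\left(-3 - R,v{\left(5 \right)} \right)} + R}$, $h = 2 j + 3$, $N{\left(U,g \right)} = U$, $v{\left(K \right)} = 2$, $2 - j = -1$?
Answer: $-155 + 5 i \sqrt{3} \approx -155.0 + 8.6602 i$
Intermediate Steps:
$j = 3$ ($j = 2 - -1 = 2 + 1 = 3$)
$h = 9$ ($h = 2 \cdot 3 + 3 = 6 + 3 = 9$)
$m{\left(R \right)} = i \sqrt{3}$ ($m{\left(R \right)} = \sqrt{\left(-3 - R\right) + R} = \sqrt{-3} = i \sqrt{3}$)
$\left(-31 + m{\left(h \right)}\right) 5 = \left(-31 + i \sqrt{3}\right) 5 = -155 + 5 i \sqrt{3}$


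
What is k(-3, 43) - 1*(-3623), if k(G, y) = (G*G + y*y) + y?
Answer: 5524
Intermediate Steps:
k(G, y) = y + G² + y² (k(G, y) = (G² + y²) + y = y + G² + y²)
k(-3, 43) - 1*(-3623) = (43 + (-3)² + 43²) - 1*(-3623) = (43 + 9 + 1849) + 3623 = 1901 + 3623 = 5524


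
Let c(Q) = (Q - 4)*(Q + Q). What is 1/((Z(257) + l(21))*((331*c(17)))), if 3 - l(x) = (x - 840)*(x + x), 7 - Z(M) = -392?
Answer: 1/5091309600 ≈ 1.9641e-10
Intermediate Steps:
c(Q) = 2*Q*(-4 + Q) (c(Q) = (-4 + Q)*(2*Q) = 2*Q*(-4 + Q))
Z(M) = 399 (Z(M) = 7 - 1*(-392) = 7 + 392 = 399)
l(x) = 3 - 2*x*(-840 + x) (l(x) = 3 - (x - 840)*(x + x) = 3 - (-840 + x)*2*x = 3 - 2*x*(-840 + x))
1/((Z(257) + l(21))*((331*c(17)))) = 1/((399 + (3 - 2*21² + 1680*21))*((331*(2*17*(-4 + 17))))) = 1/((399 + (3 - 2*441 + 35280))*((331*(2*17*13)))) = 1/((399 + (3 - 882 + 35280))*((331*442))) = 1/((399 + 34401)*146302) = (1/146302)/34800 = (1/34800)*(1/146302) = 1/5091309600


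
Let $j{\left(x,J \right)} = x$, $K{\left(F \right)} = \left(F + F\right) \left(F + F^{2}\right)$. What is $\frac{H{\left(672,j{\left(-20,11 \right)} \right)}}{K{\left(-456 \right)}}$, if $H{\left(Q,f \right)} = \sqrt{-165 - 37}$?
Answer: $- \frac{i \sqrt{202}}{189221760} \approx - 7.5111 \cdot 10^{-8} i$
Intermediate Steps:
$K{\left(F \right)} = 2 F \left(F + F^{2}\right)$
$H{\left(Q,f \right)} = i \sqrt{202}$ ($H{\left(Q,f \right)} = \sqrt{-202} = i \sqrt{202}$)
$\frac{H{\left(672,j{\left(-20,11 \right)} \right)}}{K{\left(-456 \right)}} = \frac{i \sqrt{202}}{2 \left(-456\right)^{2} \left(1 - 456\right)} = \frac{i \sqrt{202}}{2 \cdot 207936 \left(-455\right)} = \frac{i \sqrt{202}}{-189221760} = i \sqrt{202} \left(- \frac{1}{189221760}\right) = - \frac{i \sqrt{202}}{189221760}$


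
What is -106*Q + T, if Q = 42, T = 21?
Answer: -4431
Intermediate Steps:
-106*Q + T = -106*42 + 21 = -4452 + 21 = -4431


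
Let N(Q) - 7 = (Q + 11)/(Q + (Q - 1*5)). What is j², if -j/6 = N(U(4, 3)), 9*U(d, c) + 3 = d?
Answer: 1454436/1849 ≈ 786.61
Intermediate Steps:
U(d, c) = -⅓ + d/9
N(Q) = 7 + (11 + Q)/(-5 + 2*Q) (N(Q) = 7 + (Q + 11)/(Q + (Q - 1*5)) = 7 + (11 + Q)/(Q + (Q - 5)) = 7 + (11 + Q)/(Q + (-5 + Q)) = 7 + (11 + Q)/(-5 + 2*Q))
j = -1206/43 (j = -18*(-8 + 5*(-⅓ + (⅑)*4))/(-5 + 2*(-⅓ + (⅑)*4)) = -18*(-8 + 5*(-⅓ + 4/9))/(-5 + 2*(-⅓ + 4/9)) = -18*(-8 + 5*(⅑))/(-5 + 2*(⅑)) = -18*(-8 + 5/9)/(-5 + 2/9) = -18*(-67)/((-43/9)*9) = -18*(-9)*(-67)/(43*9) = -6*201/43 = -1206/43 ≈ -28.047)
j² = (-1206/43)² = 1454436/1849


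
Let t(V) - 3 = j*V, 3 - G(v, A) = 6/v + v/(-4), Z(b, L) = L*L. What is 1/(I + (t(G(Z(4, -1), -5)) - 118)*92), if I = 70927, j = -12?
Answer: 1/63383 ≈ 1.5777e-5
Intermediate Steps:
Z(b, L) = L**2
G(v, A) = 3 - 6/v + v/4 (G(v, A) = 3 - (6/v + v/(-4)) = 3 - (6/v + v*(-1/4)) = 3 - (6/v - v/4) = 3 + (-6/v + v/4) = 3 - 6/v + v/4)
t(V) = 3 - 12*V
1/(I + (t(G(Z(4, -1), -5)) - 118)*92) = 1/(70927 + ((3 - 12*(3 - 6/((-1)**2) + (1/4)*(-1)**2)) - 118)*92) = 1/(70927 + ((3 - 12*(3 - 6/1 + (1/4)*1)) - 118)*92) = 1/(70927 + ((3 - 12*(3 - 6*1 + 1/4)) - 118)*92) = 1/(70927 + ((3 - 12*(3 - 6 + 1/4)) - 118)*92) = 1/(70927 + ((3 - 12*(-11/4)) - 118)*92) = 1/(70927 + ((3 + 33) - 118)*92) = 1/(70927 + (36 - 118)*92) = 1/(70927 - 82*92) = 1/(70927 - 7544) = 1/63383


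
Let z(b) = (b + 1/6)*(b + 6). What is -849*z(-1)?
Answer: 7075/2 ≈ 3537.5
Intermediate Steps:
z(b) = (6 + b)*(1/6 + b) (z(b) = (b + 1*(1/6))*(6 + b) = (b + 1/6)*(6 + b) = (1/6 + b)*(6 + b) = (6 + b)*(1/6 + b))
-849*z(-1) = -849*(1 + (-1)**2 + (37/6)*(-1)) = -849*(1 + 1 - 37/6) = -849*(-25/6) = 7075/2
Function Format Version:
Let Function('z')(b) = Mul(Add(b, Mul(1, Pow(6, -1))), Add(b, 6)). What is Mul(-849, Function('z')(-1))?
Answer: Rational(7075, 2) ≈ 3537.5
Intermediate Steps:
Function('z')(b) = Mul(Add(6, b), Add(Rational(1, 6), b)) (Function('z')(b) = Mul(Add(b, Mul(1, Rational(1, 6))), Add(6, b)) = Mul(Add(b, Rational(1, 6)), Add(6, b)) = Mul(Add(Rational(1, 6), b), Add(6, b)) = Mul(Add(6, b), Add(Rational(1, 6), b)))
Mul(-849, Function('z')(-1)) = Mul(-849, Add(1, Pow(-1, 2), Mul(Rational(37, 6), -1))) = Mul(-849, Add(1, 1, Rational(-37, 6))) = Mul(-849, Rational(-25, 6)) = Rational(7075, 2)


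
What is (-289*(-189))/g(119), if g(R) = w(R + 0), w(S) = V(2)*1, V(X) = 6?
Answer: 18207/2 ≈ 9103.5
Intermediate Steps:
w(S) = 6 (w(S) = 6*1 = 6)
g(R) = 6
(-289*(-189))/g(119) = -289*(-189)/6 = 54621*(⅙) = 18207/2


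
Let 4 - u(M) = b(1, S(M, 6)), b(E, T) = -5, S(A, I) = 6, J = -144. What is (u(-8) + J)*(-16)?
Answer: 2160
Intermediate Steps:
u(M) = 9 (u(M) = 4 - 1*(-5) = 4 + 5 = 9)
(u(-8) + J)*(-16) = (9 - 144)*(-16) = -135*(-16) = 2160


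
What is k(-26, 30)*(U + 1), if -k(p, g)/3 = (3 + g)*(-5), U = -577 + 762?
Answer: 92070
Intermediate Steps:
U = 185
k(p, g) = 45 + 15*g (k(p, g) = -3*(3 + g)*(-5) = -3*(-15 - 5*g) = 45 + 15*g)
k(-26, 30)*(U + 1) = (45 + 15*30)*(185 + 1) = (45 + 450)*186 = 495*186 = 92070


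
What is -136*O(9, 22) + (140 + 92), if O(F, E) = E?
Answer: -2760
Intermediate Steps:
-136*O(9, 22) + (140 + 92) = -136*22 + (140 + 92) = -2992 + 232 = -2760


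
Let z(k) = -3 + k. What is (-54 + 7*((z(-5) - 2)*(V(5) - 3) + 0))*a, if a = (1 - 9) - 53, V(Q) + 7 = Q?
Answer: -18056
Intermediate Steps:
V(Q) = -7 + Q
a = -61 (a = -8 - 53 = -61)
(-54 + 7*((z(-5) - 2)*(V(5) - 3) + 0))*a = (-54 + 7*(((-3 - 5) - 2)*((-7 + 5) - 3) + 0))*(-61) = (-54 + 7*((-8 - 2)*(-2 - 3) + 0))*(-61) = (-54 + 7*(-10*(-5) + 0))*(-61) = (-54 + 7*(50 + 0))*(-61) = (-54 + 7*50)*(-61) = (-54 + 350)*(-61) = 296*(-61) = -18056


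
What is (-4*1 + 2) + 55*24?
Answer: 1318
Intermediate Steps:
(-4*1 + 2) + 55*24 = (-4 + 2) + 1320 = -2 + 1320 = 1318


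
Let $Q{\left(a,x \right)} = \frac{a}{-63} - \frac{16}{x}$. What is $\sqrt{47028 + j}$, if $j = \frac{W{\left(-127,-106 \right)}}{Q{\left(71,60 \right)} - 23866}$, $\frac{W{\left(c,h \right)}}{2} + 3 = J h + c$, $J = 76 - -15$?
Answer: $\frac{2 \sqrt{664561508071812717}}{7518229} \approx 216.86$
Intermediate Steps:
$J = 91$ ($J = 76 + 15 = 91$)
$Q{\left(a,x \right)} = - \frac{16}{x} - \frac{a}{63}$ ($Q{\left(a,x \right)} = a \left(- \frac{1}{63}\right) - \frac{16}{x} = - \frac{a}{63} - \frac{16}{x} = - \frac{16}{x} - \frac{a}{63}$)
$W{\left(c,h \right)} = -6 + 2 c + 182 h$ ($W{\left(c,h \right)} = -6 + 2 \left(91 h + c\right) = -6 + 2 \left(c + 91 h\right) = -6 + \left(2 c + 182 h\right) = -6 + 2 c + 182 h$)
$j = \frac{6158880}{7518229}$ ($j = \frac{-6 + 2 \left(-127\right) + 182 \left(-106\right)}{\left(- \frac{16}{60} - \frac{71}{63}\right) - 23866} = \frac{-6 - 254 - 19292}{\left(\left(-16\right) \frac{1}{60} - \frac{71}{63}\right) - 23866} = - \frac{19552}{\left(- \frac{4}{15} - \frac{71}{63}\right) - 23866} = - \frac{19552}{- \frac{439}{315} - 23866} = - \frac{19552}{- \frac{7518229}{315}} = \left(-19552\right) \left(- \frac{315}{7518229}\right) = \frac{6158880}{7518229} \approx 0.81919$)
$\sqrt{47028 + j} = \sqrt{47028 + \frac{6158880}{7518229}} = \sqrt{\frac{353573432292}{7518229}} = \frac{2 \sqrt{664561508071812717}}{7518229}$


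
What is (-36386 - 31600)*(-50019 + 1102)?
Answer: 3325671162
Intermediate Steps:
(-36386 - 31600)*(-50019 + 1102) = -67986*(-48917) = 3325671162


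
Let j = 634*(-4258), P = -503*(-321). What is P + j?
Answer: -2538109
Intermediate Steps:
P = 161463
j = -2699572
P + j = 161463 - 2699572 = -2538109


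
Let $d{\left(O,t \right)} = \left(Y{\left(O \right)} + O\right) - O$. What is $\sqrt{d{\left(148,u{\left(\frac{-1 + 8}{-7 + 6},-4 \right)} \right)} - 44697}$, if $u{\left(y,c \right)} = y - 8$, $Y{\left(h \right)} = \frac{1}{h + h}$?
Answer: $\frac{i \sqrt{979043014}}{148} \approx 211.42 i$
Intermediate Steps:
$Y{\left(h \right)} = \frac{1}{2 h}$
$u{\left(y,c \right)} = -8 + y$
$d{\left(O,t \right)} = \frac{1}{2 O}$ ($d{\left(O,t \right)} = \left(\frac{1}{2 O} + O\right) - O = \left(O + \frac{1}{2 O}\right) - O = \frac{1}{2 O}$)
$\sqrt{d{\left(148,u{\left(\frac{-1 + 8}{-7 + 6},-4 \right)} \right)} - 44697} = \sqrt{\frac{1}{2 \cdot 148} - 44697} = \sqrt{\frac{1}{2} \cdot \frac{1}{148} - 44697} = \sqrt{\frac{1}{296} - 44697} = \sqrt{- \frac{13230311}{296}} = \frac{i \sqrt{979043014}}{148}$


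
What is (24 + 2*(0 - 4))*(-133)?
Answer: -2128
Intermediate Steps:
(24 + 2*(0 - 4))*(-133) = (24 + 2*(-4))*(-133) = (24 - 8)*(-133) = 16*(-133) = -2128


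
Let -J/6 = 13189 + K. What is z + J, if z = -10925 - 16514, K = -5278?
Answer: -74905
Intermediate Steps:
z = -27439
J = -47466 (J = -6*(13189 - 5278) = -6*7911 = -47466)
z + J = -27439 - 47466 = -74905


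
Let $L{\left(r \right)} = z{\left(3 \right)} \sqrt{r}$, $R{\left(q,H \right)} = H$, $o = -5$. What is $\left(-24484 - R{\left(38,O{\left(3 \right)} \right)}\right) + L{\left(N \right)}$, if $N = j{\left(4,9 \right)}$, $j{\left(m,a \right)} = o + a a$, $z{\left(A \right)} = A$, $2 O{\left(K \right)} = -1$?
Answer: $- \frac{48967}{2} + 6 \sqrt{19} \approx -24457.0$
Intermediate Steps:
$O{\left(K \right)} = - \frac{1}{2}$ ($O{\left(K \right)} = \frac{1}{2} \left(-1\right) = - \frac{1}{2}$)
$j{\left(m,a \right)} = -5 + a^{2}$ ($j{\left(m,a \right)} = -5 + a a = -5 + a^{2}$)
$N = 76$ ($N = -5 + 9^{2} = -5 + 81 = 76$)
$L{\left(r \right)} = 3 \sqrt{r}$
$\left(-24484 - R{\left(38,O{\left(3 \right)} \right)}\right) + L{\left(N \right)} = \left(-24484 - - \frac{1}{2}\right) + 3 \sqrt{76} = \left(-24484 + \frac{1}{2}\right) + 3 \cdot 2 \sqrt{19} = - \frac{48967}{2} + 6 \sqrt{19}$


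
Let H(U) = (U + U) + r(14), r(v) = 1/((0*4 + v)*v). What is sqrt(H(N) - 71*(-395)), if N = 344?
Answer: 3*sqrt(625741)/14 ≈ 169.51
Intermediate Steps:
r(v) = v**(-2) (r(v) = 1/((0 + v)*v) = 1/(v*v) = v**(-2))
H(U) = 1/196 + 2*U (H(U) = (U + U) + 14**(-2) = 2*U + 1/196 = 1/196 + 2*U)
sqrt(H(N) - 71*(-395)) = sqrt((1/196 + 2*344) - 71*(-395)) = sqrt((1/196 + 688) + 28045) = sqrt(134849/196 + 28045) = sqrt(5631669/196) = 3*sqrt(625741)/14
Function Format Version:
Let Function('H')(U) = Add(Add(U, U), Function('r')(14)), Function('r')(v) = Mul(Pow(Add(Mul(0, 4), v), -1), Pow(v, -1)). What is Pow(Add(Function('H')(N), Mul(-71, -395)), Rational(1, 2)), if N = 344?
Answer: Mul(Rational(3, 14), Pow(625741, Rational(1, 2))) ≈ 169.51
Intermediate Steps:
Function('r')(v) = Pow(v, -2) (Function('r')(v) = Mul(Pow(Add(0, v), -1), Pow(v, -1)) = Mul(Pow(v, -1), Pow(v, -1)) = Pow(v, -2))
Function('H')(U) = Add(Rational(1, 196), Mul(2, U)) (Function('H')(U) = Add(Add(U, U), Pow(14, -2)) = Add(Mul(2, U), Rational(1, 196)) = Add(Rational(1, 196), Mul(2, U)))
Pow(Add(Function('H')(N), Mul(-71, -395)), Rational(1, 2)) = Pow(Add(Add(Rational(1, 196), Mul(2, 344)), Mul(-71, -395)), Rational(1, 2)) = Pow(Add(Add(Rational(1, 196), 688), 28045), Rational(1, 2)) = Pow(Add(Rational(134849, 196), 28045), Rational(1, 2)) = Pow(Rational(5631669, 196), Rational(1, 2)) = Mul(Rational(3, 14), Pow(625741, Rational(1, 2)))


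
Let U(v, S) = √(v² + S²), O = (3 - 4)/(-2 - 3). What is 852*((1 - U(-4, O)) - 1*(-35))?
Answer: 30672 - 852*√401/5 ≈ 27260.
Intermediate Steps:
O = ⅕ (O = -1/(-5) = -1*(-⅕) = ⅕ ≈ 0.20000)
U(v, S) = √(S² + v²)
852*((1 - U(-4, O)) - 1*(-35)) = 852*((1 - √((⅕)² + (-4)²)) - 1*(-35)) = 852*((1 - √(1/25 + 16)) + 35) = 852*((1 - √(401/25)) + 35) = 852*((1 - √401/5) + 35) = 852*(36 - √401/5) = 30672 - 852*√401/5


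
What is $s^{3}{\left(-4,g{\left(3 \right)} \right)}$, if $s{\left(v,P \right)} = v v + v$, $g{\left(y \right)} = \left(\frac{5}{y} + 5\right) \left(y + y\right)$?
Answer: $1728$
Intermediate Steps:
$g{\left(y \right)} = 2 y \left(5 + \frac{5}{y}\right)$ ($g{\left(y \right)} = \left(5 + \frac{5}{y}\right) 2 y = 2 y \left(5 + \frac{5}{y}\right)$)
$s{\left(v,P \right)} = v + v^{2}$ ($s{\left(v,P \right)} = v^{2} + v = v + v^{2}$)
$s^{3}{\left(-4,g{\left(3 \right)} \right)} = \left(- 4 \left(1 - 4\right)\right)^{3} = \left(\left(-4\right) \left(-3\right)\right)^{3} = 12^{3} = 1728$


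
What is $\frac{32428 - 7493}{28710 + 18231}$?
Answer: $\frac{24935}{46941} \approx 0.5312$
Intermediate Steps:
$\frac{32428 - 7493}{28710 + 18231} = \frac{24935}{46941}$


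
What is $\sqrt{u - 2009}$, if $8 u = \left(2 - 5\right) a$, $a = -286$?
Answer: $\frac{i \sqrt{7607}}{2} \approx 43.609 i$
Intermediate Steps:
$u = \frac{429}{4}$ ($u = \frac{\left(2 - 5\right) \left(-286\right)}{8} = \frac{\left(-3\right) \left(-286\right)}{8} = \frac{1}{8} \cdot 858 = \frac{429}{4} \approx 107.25$)
$\sqrt{u - 2009} = \sqrt{\frac{429}{4} - 2009} = \sqrt{- \frac{7607}{4}} = \frac{i \sqrt{7607}}{2}$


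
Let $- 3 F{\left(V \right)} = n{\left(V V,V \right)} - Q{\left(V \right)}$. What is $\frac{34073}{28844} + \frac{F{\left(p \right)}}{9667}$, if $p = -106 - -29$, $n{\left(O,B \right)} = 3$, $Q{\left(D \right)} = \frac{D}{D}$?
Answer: $\frac{988093385}{836504844} \approx 1.1812$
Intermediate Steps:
$Q{\left(D \right)} = 1$
$p = -77$ ($p = -106 + 29 = -77$)
$F{\left(V \right)} = - \frac{2}{3}$ ($F{\left(V \right)} = - \frac{3 - 1}{3} = \left(- \frac{1}{3}\right) 2 = - \frac{2}{3}$)
$\frac{34073}{28844} + \frac{F{\left(p \right)}}{9667} = \frac{34073}{28844} - \frac{2}{3 \cdot 9667} = 34073 \cdot \frac{1}{28844} - \frac{2}{29001} = \frac{34073}{28844} - \frac{2}{29001} = \frac{988093385}{836504844}$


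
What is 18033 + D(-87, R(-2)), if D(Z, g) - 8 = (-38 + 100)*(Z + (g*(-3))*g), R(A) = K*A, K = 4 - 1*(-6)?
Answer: -61753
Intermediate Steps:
K = 10 (K = 4 + 6 = 10)
R(A) = 10*A
D(Z, g) = 8 - 186*g**2 + 62*Z (D(Z, g) = 8 + (-38 + 100)*(Z + (g*(-3))*g) = 8 + 62*(Z + (-3*g)*g) = 8 + 62*(Z - 3*g**2) = 8 + (-186*g**2 + 62*Z) = 8 - 186*g**2 + 62*Z)
18033 + D(-87, R(-2)) = 18033 + (8 - 186*(10*(-2))**2 + 62*(-87)) = 18033 + (8 - 186*(-20)**2 - 5394) = 18033 + (8 - 186*400 - 5394) = 18033 + (8 - 74400 - 5394) = 18033 - 79786 = -61753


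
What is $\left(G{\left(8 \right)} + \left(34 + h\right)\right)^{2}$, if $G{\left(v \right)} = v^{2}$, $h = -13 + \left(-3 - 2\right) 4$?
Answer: $4225$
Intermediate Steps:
$h = -33$ ($h = -13 - 20 = -33$)
$\left(G{\left(8 \right)} + \left(34 + h\right)\right)^{2} = \left(8^{2} + \left(34 - 33\right)\right)^{2} = \left(64 + 1\right)^{2} = 65^{2} = 4225$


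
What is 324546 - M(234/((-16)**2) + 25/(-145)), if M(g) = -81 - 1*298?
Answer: 324925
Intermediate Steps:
M(g) = -379 (M(g) = -81 - 298 = -379)
324546 - M(234/((-16)**2) + 25/(-145)) = 324546 - 1*(-379) = 324546 + 379 = 324925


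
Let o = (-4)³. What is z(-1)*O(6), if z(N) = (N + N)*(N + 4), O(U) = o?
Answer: 384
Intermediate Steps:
o = -64
O(U) = -64
z(N) = 2*N*(4 + N) (z(N) = (2*N)*(4 + N) = 2*N*(4 + N))
z(-1)*O(6) = (2*(-1)*(4 - 1))*(-64) = (2*(-1)*3)*(-64) = -6*(-64) = 384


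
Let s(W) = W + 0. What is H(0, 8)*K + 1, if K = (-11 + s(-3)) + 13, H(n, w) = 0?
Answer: 1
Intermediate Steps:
s(W) = W
K = -1 (K = (-11 - 3) + 13 = -14 + 13 = -1)
H(0, 8)*K + 1 = 0*(-1) + 1 = 0 + 1 = 1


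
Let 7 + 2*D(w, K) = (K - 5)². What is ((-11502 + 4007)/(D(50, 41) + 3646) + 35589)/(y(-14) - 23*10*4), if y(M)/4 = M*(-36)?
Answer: 305374219/9404776 ≈ 32.470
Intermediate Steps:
y(M) = -144*M (y(M) = 4*(M*(-36)) = 4*(-36*M) = -144*M)
D(w, K) = -7/2 + (-5 + K)²/2 (D(w, K) = -7/2 + (K - 5)²/2 = -7/2 + (-5 + K)²/2)
((-11502 + 4007)/(D(50, 41) + 3646) + 35589)/(y(-14) - 23*10*4) = ((-11502 + 4007)/((-7/2 + (-5 + 41)²/2) + 3646) + 35589)/(-144*(-14) - 23*10*4) = (-7495/((-7/2 + (½)*36²) + 3646) + 35589)/(2016 - 230*4) = (-7495/((-7/2 + (½)*1296) + 3646) + 35589)/(2016 - 920) = (-7495/((-7/2 + 648) + 3646) + 35589)/1096 = (-7495/(1289/2 + 3646) + 35589)*(1/1096) = (-7495/8581/2 + 35589)*(1/1096) = (-7495*2/8581 + 35589)*(1/1096) = (-14990/8581 + 35589)*(1/1096) = (305374219/8581)*(1/1096) = 305374219/9404776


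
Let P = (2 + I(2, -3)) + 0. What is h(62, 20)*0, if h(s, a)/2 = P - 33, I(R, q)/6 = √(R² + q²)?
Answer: 0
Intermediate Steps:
I(R, q) = 6*√(R² + q²)
P = 2 + 6*√13 (P = (2 + 6*√(2² + (-3)²)) + 0 = (2 + 6*√(4 + 9)) + 0 = (2 + 6*√13) + 0 = 2 + 6*√13 ≈ 23.633)
h(s, a) = -62 + 12*√13 (h(s, a) = 2*((2 + 6*√13) - 33) = 2*(-31 + 6*√13) = -62 + 12*√13)
h(62, 20)*0 = (-62 + 12*√13)*0 = 0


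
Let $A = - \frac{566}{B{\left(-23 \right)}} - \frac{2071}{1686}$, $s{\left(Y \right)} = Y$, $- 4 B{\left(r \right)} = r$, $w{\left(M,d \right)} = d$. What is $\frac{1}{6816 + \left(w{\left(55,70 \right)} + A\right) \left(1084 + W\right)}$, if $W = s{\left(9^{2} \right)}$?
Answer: $- \frac{38778}{1075761857} \approx -3.6047 \cdot 10^{-5}$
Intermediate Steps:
$B{\left(r \right)} = - \frac{r}{4}$
$W = 81$ ($W = 9^{2} = 81$)
$A = - \frac{3864737}{38778}$ ($A = - \frac{566}{\left(- \frac{1}{4}\right) \left(-23\right)} - \frac{2071}{1686} = - \frac{566}{\frac{23}{4}} - \frac{2071}{1686} = \left(-566\right) \frac{4}{23} - \frac{2071}{1686} = - \frac{2264}{23} - \frac{2071}{1686} = - \frac{3864737}{38778} \approx -99.663$)
$\frac{1}{6816 + \left(w{\left(55,70 \right)} + A\right) \left(1084 + W\right)} = \frac{1}{6816 + \left(70 - \frac{3864737}{38778}\right) \left(1084 + 81\right)} = \frac{1}{6816 - \frac{1340072705}{38778}} = \frac{1}{- \frac{1075761857}{38778}} = - \frac{38778}{1075761857}$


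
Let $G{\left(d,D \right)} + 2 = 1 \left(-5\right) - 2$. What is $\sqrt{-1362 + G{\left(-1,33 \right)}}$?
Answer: $i \sqrt{1371} \approx 37.027 i$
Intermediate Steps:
$G{\left(d,D \right)} = -9$ ($G{\left(d,D \right)} = -2 + \left(1 \left(-5\right) - 2\right) = -2 - 7 = -9$)
$\sqrt{-1362 + G{\left(-1,33 \right)}} = \sqrt{-1362 - 9} = \sqrt{-1371} = i \sqrt{1371}$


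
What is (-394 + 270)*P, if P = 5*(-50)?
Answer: 31000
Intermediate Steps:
P = -250
(-394 + 270)*P = (-394 + 270)*(-250) = -124*(-250) = 31000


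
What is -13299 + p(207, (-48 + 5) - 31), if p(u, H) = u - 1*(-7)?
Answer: -13085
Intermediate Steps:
p(u, H) = 7 + u (p(u, H) = u + 7 = 7 + u)
-13299 + p(207, (-48 + 5) - 31) = -13299 + (7 + 207) = -13299 + 214 = -13085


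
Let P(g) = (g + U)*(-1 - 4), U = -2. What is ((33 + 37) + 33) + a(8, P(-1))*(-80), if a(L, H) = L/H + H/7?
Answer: -2333/21 ≈ -111.10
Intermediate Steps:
P(g) = 10 - 5*g (P(g) = (g - 2)*(-1 - 4) = (-2 + g)*(-5) = 10 - 5*g)
a(L, H) = H/7 + L/H (a(L, H) = L/H + H*(⅐) = L/H + H/7 = H/7 + L/H)
((33 + 37) + 33) + a(8, P(-1))*(-80) = ((33 + 37) + 33) + ((10 - 5*(-1))/7 + 8/(10 - 5*(-1)))*(-80) = (70 + 33) + ((10 + 5)/7 + 8/(10 + 5))*(-80) = 103 + ((⅐)*15 + 8/15)*(-80) = 103 + (15/7 + 8*(1/15))*(-80) = 103 + (15/7 + 8/15)*(-80) = 103 + (281/105)*(-80) = 103 - 4496/21 = -2333/21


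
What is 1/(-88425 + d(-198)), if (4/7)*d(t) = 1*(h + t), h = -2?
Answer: -1/88775 ≈ -1.1264e-5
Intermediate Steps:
d(t) = -7/2 + 7*t/4 (d(t) = 7*(1*(-2 + t))/4 = 7*(-2 + t)/4 = -7/2 + 7*t/4)
1/(-88425 + d(-198)) = 1/(-88425 + (-7/2 + (7/4)*(-198))) = 1/(-88425 + (-7/2 - 693/2)) = 1/(-88425 - 350) = 1/(-88775) = -1/88775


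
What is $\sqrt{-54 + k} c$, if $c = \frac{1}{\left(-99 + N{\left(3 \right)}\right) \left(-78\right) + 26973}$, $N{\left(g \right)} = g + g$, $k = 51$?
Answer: $\frac{i \sqrt{3}}{34227} \approx 5.0605 \cdot 10^{-5} i$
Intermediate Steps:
$N{\left(g \right)} = 2 g$
$c = \frac{1}{34227}$ ($c = \frac{1}{\left(-99 + 2 \cdot 3\right) \left(-78\right) + 26973} = \frac{1}{\left(-99 + 6\right) \left(-78\right) + 26973} = \frac{1}{\left(-93\right) \left(-78\right) + 26973} = \frac{1}{7254 + 26973} = \frac{1}{34227} \approx 2.9217 \cdot 10^{-5}$)
$\sqrt{-54 + k} c = \sqrt{-54 + 51} \cdot \frac{1}{34227} = \sqrt{-3} \cdot \frac{1}{34227} = i \sqrt{3} \cdot \frac{1}{34227} = \frac{i \sqrt{3}}{34227}$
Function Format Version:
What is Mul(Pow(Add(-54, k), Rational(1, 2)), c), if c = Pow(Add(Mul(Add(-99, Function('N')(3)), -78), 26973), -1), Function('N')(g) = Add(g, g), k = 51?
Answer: Mul(Rational(1, 34227), I, Pow(3, Rational(1, 2))) ≈ Mul(5.0605e-5, I)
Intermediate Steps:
Function('N')(g) = Mul(2, g)
c = Rational(1, 34227) (c = Pow(Add(Mul(Add(-99, Mul(2, 3)), -78), 26973), -1) = Pow(Add(Mul(Add(-99, 6), -78), 26973), -1) = Pow(Add(Mul(-93, -78), 26973), -1) = Pow(Add(7254, 26973), -1) = Pow(34227, -1) = Rational(1, 34227) ≈ 2.9217e-5)
Mul(Pow(Add(-54, k), Rational(1, 2)), c) = Mul(Pow(Add(-54, 51), Rational(1, 2)), Rational(1, 34227)) = Mul(Pow(-3, Rational(1, 2)), Rational(1, 34227)) = Mul(Mul(I, Pow(3, Rational(1, 2))), Rational(1, 34227)) = Mul(Rational(1, 34227), I, Pow(3, Rational(1, 2)))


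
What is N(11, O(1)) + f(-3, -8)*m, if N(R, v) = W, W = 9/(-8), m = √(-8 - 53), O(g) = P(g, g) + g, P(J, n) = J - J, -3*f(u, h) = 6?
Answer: -9/8 - 2*I*√61 ≈ -1.125 - 15.62*I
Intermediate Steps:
f(u, h) = -2 (f(u, h) = -⅓*6 = -2)
P(J, n) = 0
O(g) = g (O(g) = 0 + g = g)
m = I*√61 (m = √(-61) = I*√61 ≈ 7.8102*I)
W = -9/8 (W = 9*(-⅛) = -9/8 ≈ -1.1250)
N(R, v) = -9/8
N(11, O(1)) + f(-3, -8)*m = -9/8 - 2*I*√61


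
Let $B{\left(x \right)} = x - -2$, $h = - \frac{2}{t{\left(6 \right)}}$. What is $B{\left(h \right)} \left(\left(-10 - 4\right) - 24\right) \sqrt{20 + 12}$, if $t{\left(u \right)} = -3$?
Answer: $- \frac{1216 \sqrt{2}}{3} \approx -573.23$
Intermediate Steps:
$h = \frac{2}{3}$ ($h = - \frac{2}{-3} = \left(-2\right) \left(- \frac{1}{3}\right) = \frac{2}{3} \approx 0.66667$)
$B{\left(x \right)} = 2 + x$ ($B{\left(x \right)} = x + 2 = 2 + x$)
$B{\left(h \right)} \left(\left(-10 - 4\right) - 24\right) \sqrt{20 + 12} = \left(2 + \frac{2}{3}\right) \left(\left(-10 - 4\right) - 24\right) \sqrt{20 + 12} = \frac{8 \left(\left(-10 - 4\right) - 24\right)}{3} \sqrt{32} = \frac{8 \left(-14 - 24\right)}{3} \cdot 4 \sqrt{2} = \frac{8}{3} \left(-38\right) 4 \sqrt{2} = - \frac{304 \cdot 4 \sqrt{2}}{3} = - \frac{1216 \sqrt{2}}{3}$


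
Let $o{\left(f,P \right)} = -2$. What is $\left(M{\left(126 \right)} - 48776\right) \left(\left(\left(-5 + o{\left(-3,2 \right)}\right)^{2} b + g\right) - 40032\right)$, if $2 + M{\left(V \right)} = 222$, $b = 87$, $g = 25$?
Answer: $1735585664$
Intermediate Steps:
$M{\left(V \right)} = 220$ ($M{\left(V \right)} = -2 + 222 = 220$)
$\left(M{\left(126 \right)} - 48776\right) \left(\left(\left(-5 + o{\left(-3,2 \right)}\right)^{2} b + g\right) - 40032\right) = \left(220 - 48776\right) \left(\left(\left(-5 - 2\right)^{2} \cdot 87 + 25\right) - 40032\right) = - 48556 \left(\left(\left(-7\right)^{2} \cdot 87 + 25\right) - 40032\right) = - 48556 \left(\left(49 \cdot 87 + 25\right) - 40032\right) = - 48556 \left(\left(4263 + 25\right) - 40032\right) = - 48556 \left(4288 - 40032\right) = \left(-48556\right) \left(-35744\right) = 1735585664$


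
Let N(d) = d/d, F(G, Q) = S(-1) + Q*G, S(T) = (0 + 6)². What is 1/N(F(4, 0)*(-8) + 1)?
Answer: 1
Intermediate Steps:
S(T) = 36 (S(T) = 6² = 36)
F(G, Q) = 36 + G*Q (F(G, Q) = 36 + Q*G = 36 + G*Q)
N(d) = 1
1/N(F(4, 0)*(-8) + 1) = 1/1 = 1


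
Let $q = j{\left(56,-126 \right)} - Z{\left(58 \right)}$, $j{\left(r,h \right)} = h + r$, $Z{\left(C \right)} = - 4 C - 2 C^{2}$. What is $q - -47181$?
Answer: $54071$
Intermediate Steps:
$q = 6890$ ($q = \left(-126 + 56\right) - \left(-2\right) 58 \left(2 + 58\right) = -70 - \left(-2\right) 58 \cdot 60 = -70 - -6960 = -70 + 6960 = 6890$)
$q - -47181 = 6890 - -47181 = 6890 + 47181 = 54071$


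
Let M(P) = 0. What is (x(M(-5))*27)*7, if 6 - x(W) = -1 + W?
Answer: 1323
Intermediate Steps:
x(W) = 7 - W (x(W) = 6 - (-1 + W) = 6 + (1 - W) = 7 - W)
(x(M(-5))*27)*7 = ((7 - 1*0)*27)*7 = ((7 + 0)*27)*7 = (7*27)*7 = 189*7 = 1323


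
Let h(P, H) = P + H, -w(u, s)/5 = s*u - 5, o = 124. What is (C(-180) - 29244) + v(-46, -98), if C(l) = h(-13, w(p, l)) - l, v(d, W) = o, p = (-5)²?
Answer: -6428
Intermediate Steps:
p = 25
w(u, s) = 25 - 5*s*u (w(u, s) = -5*(s*u - 5) = -5*(-5 + s*u) = 25 - 5*s*u)
v(d, W) = 124
h(P, H) = H + P
C(l) = 12 - 126*l (C(l) = ((25 - 5*l*25) - 13) - l = ((25 - 125*l) - 13) - l = (12 - 125*l) - l = 12 - 126*l)
(C(-180) - 29244) + v(-46, -98) = ((12 - 126*(-180)) - 29244) + 124 = ((12 + 22680) - 29244) + 124 = (22692 - 29244) + 124 = -6552 + 124 = -6428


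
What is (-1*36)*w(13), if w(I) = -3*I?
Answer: 1404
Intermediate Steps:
(-1*36)*w(13) = (-1*36)*(-3*13) = -36*(-39) = 1404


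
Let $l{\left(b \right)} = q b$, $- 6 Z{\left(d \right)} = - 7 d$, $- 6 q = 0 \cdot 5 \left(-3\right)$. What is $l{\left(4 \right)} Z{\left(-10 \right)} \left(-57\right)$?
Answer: $0$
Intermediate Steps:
$q = 0$ ($q = - \frac{0 \cdot 5 \left(-3\right)}{6} = - \frac{0 \left(-3\right)}{6} = \left(- \frac{1}{6}\right) 0 = 0$)
$Z{\left(d \right)} = \frac{7 d}{6}$ ($Z{\left(d \right)} = - \frac{\left(-7\right) d}{6} = \frac{7 d}{6}$)
$l{\left(b \right)} = 0$ ($l{\left(b \right)} = 0 b = 0$)
$l{\left(4 \right)} Z{\left(-10 \right)} \left(-57\right) = 0 \cdot \frac{7}{6} \left(-10\right) \left(-57\right) = 0 \left(- \frac{35}{3}\right) \left(-57\right) = 0 \left(-57\right) = 0$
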